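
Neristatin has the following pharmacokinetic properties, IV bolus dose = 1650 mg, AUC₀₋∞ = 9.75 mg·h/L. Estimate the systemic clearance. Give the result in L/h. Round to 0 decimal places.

169 L/h

CL = Dose / AUC = 1650 / 9.75 = 169.2 L/h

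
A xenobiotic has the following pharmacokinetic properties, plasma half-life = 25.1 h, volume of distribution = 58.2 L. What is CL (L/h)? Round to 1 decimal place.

k = ln2 / t½ = 0.693147 / 25.1 = 0.02762 h⁻¹
CL = k × Vd = 0.02762 × 58.2 = 1.607 L/h

1.6 L/h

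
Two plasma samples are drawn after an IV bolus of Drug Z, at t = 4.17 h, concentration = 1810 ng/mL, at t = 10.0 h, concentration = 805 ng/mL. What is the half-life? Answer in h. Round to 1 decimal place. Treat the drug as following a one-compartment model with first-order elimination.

k = ln(C₁/C₂) / (t₂ − t₁) = ln(1810/805) / (10.0 − 4.17)
  = 0.8102 / 5.830 = 0.1390 h⁻¹
t½ = ln2 / k = 0.693147 / 0.1390 = 4.987 h

5.0 h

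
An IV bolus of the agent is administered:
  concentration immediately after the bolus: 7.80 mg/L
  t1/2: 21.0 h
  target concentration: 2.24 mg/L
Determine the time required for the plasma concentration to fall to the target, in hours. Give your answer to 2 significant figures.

38 h

k = ln2 / t½ = 0.693147 / 21.0 = 0.03301 h⁻¹
t = ln(C₀ / C) / k = ln(7.800 / 2.24) / 0.03301
  = ln(3.482) / 0.03301 = 1.248 / 0.03301 = 37.81 h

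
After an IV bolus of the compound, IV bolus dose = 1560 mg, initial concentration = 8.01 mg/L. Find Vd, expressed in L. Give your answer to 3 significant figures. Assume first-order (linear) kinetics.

195 L

Vd = Dose / C₀ = 1560 / 8.01 = 194.8 L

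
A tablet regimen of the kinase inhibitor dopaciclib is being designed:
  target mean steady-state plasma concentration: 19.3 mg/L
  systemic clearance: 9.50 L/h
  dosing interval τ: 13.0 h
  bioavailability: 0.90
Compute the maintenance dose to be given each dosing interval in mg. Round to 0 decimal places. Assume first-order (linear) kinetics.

At steady state, F × (Dose/τ) = Css × CL.
Dose = Css × CL × τ / F = 19.3 × 9.500 × 13.0 / 0.90 = 2648 mg

2648 mg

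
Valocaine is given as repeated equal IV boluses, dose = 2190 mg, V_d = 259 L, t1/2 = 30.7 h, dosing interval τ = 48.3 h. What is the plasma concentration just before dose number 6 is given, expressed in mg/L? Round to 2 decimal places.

C₀ per dose = Dose / Vd = 2190 / 259 = 8.456 mg/L
k = ln2 / t½ = 0.693147 / 30.7 = 0.02258 h⁻¹
Fraction remaining after one interval: r = e^(−kτ) = e^(−0.02258 × 48.3) = 0.3360
Before dose 6, 5 doses have been given (aged 1τ, 2τ, 3τ, 4τ, 5τ).
C_trough = C₀ × (r + r² + … + r^5) = C₀ × r(1−r^5)/(1−r)
        = 8.456 × 0.3360 × (1 − 0.004282) / (1 − 0.3360) = 4.261 mg/L

4.26 mg/L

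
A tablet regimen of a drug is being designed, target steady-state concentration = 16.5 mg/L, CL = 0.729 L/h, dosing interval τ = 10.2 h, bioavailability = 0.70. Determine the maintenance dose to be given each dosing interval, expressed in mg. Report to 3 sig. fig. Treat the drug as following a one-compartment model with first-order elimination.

175 mg

At steady state, F × (Dose/τ) = Css × CL.
Dose = Css × CL × τ / F = 16.5 × 0.7290 × 10.2 / 0.70 = 175.3 mg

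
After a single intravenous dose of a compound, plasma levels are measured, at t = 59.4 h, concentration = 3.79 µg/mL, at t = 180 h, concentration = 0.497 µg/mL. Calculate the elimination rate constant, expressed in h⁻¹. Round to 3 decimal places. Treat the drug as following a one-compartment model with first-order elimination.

0.017 h⁻¹

k = ln(C₁/C₂) / (t₂ − t₁) = ln(3.79/0.497) / (180 − 59.4)
  = 2.032 / 120.6 = 0.01685 h⁻¹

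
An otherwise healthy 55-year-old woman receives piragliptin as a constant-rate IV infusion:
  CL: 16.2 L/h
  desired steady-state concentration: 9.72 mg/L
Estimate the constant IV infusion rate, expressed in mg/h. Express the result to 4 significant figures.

157.5 mg/h

At steady state, infusion rate R₀ = Css × CL = 9.72 × 16.20 = 157.5 mg/h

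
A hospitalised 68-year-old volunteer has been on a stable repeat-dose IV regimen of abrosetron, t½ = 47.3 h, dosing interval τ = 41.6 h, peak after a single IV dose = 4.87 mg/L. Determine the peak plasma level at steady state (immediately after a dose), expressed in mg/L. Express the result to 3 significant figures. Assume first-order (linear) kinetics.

10.7 mg/L

k = ln2 / t½ = 0.693147 / 47.3 = 0.01465 h⁻¹
e^(−kτ) = e^(−0.01465 × 41.6) = 0.5437
Accumulation ratio R = 1 / (1 − e^(−kτ)) = 1 / (1 − 0.5437) = 2.192
Steady-state peak = C₀ × R = 4.87 × 2.192 = 10.68 mg/L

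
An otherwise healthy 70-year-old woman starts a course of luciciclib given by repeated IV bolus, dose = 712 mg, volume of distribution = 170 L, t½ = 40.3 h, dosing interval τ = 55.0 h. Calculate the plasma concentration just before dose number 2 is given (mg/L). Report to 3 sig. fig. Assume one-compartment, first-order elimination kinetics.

C₀ per dose = Dose / Vd = 712 / 170 = 4.188 mg/L
k = ln2 / t½ = 0.693147 / 40.3 = 0.01720 h⁻¹
Fraction remaining after one interval: r = e^(−kτ) = e^(−0.01720 × 55.0) = 0.3883
Before dose 2, 1 dose has been given (aged 1τ).
C_trough = C₀ × r = 4.188 × 0.3883 = 1.626 mg/L

1.63 mg/L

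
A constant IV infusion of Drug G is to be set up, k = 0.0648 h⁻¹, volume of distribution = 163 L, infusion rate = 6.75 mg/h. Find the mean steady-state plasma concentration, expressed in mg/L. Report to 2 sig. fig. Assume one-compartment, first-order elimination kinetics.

CL = k × Vd = 0.06480 × 163 = 10.56 L/h
At steady state Css = R₀ / CL = 6.75 / 10.56 = 0.6392 mg/L

0.64 mg/L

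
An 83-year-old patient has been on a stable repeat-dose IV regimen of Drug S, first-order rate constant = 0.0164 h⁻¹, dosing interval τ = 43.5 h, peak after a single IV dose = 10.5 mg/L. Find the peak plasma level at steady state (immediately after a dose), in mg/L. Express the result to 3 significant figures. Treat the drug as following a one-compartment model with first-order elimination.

e^(−kτ) = e^(−0.01640 × 43.5) = 0.4900
Accumulation ratio R = 1 / (1 − e^(−kτ)) = 1 / (1 − 0.4900) = 1.961
Steady-state peak = C₀ × R = 10.5 × 1.961 = 20.59 mg/L

20.6 mg/L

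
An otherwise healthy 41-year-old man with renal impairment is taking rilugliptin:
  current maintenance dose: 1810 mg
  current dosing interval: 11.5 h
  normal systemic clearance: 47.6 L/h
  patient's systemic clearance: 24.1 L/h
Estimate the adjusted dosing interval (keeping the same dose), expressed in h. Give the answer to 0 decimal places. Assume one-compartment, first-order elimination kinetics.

To keep the same average steady-state level, dosing rate must scale with clearance.
CL ratio = 24.1 / 47.6 = 0.5063
New interval (same dose) = 11.5 / 0.5063 = 22.71 h

23 h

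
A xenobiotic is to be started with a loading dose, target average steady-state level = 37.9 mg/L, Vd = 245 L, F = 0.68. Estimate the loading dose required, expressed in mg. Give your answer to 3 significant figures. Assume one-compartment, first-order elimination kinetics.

LD = Css × Vd / F = 37.9 × 245 / 0.68 = 13660 mg

13700 mg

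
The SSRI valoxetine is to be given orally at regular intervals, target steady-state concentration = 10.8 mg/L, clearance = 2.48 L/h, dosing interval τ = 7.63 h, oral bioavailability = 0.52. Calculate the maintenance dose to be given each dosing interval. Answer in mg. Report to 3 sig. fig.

393 mg

At steady state, F × (Dose/τ) = Css × CL.
Dose = Css × CL × τ / F = 10.8 × 2.480 × 7.63 / 0.52 = 393.0 mg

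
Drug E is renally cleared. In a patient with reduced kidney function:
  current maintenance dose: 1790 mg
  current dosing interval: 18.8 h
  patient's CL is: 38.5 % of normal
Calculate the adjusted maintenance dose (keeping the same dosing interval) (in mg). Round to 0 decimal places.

689 mg

To keep the same average steady-state level, dosing rate must scale with clearance.
CL ratio = 38.5 / 100 = 0.3850
New dose (same interval) = 1790 × 0.3850 = 689.2 mg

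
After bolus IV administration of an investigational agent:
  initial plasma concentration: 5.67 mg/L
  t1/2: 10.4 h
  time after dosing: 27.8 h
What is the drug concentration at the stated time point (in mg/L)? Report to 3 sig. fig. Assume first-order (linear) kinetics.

0.889 mg/L

k = ln2 / t½ = 0.693147 / 10.4 = 0.06665 h⁻¹
C = C₀ · e^(−k·t) = 5.670 × e^(−0.06665 × 27.8)
  = 5.670 × 0.1568 = 0.8891 mg/L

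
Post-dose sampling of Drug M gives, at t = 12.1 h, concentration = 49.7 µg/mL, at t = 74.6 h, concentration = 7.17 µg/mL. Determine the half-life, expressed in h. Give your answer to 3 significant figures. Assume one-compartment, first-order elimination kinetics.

k = ln(C₁/C₂) / (t₂ − t₁) = ln(49.7/7.17) / (74.6 − 12.1)
  = 1.936 / 62.50 = 0.03098 h⁻¹
t½ = ln2 / k = 0.693147 / 0.03098 = 22.37 h

22.4 h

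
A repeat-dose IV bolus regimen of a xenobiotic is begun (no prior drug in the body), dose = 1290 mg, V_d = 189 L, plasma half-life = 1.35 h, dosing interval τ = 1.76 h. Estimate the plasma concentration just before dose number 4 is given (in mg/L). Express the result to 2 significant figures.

C₀ per dose = Dose / Vd = 1290 / 189 = 6.825 mg/L
k = ln2 / t½ = 0.693147 / 1.35 = 0.5134 h⁻¹
Fraction remaining after one interval: r = e^(−kτ) = e^(−0.5134 × 1.76) = 0.4051
Before dose 4, 3 doses have been given (aged 1τ, 2τ, 3τ).
C_trough = C₀ × (r + r² + … + r^3) = C₀ × r(1−r^3)/(1−r)
        = 6.825 × 0.4051 × (1 − 0.06648) / (1 − 0.4051) = 4.339 mg/L

4.3 mg/L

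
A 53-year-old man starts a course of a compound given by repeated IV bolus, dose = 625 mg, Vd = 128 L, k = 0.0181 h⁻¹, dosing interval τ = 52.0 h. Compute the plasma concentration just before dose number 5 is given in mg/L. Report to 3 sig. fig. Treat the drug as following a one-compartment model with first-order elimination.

C₀ per dose = Dose / Vd = 625 / 128 = 4.883 mg/L
Fraction remaining after one interval: r = e^(−kτ) = e^(−0.01810 × 52.0) = 0.3902
Before dose 5, 4 doses have been given (aged 1τ, 2τ, 3τ, 4τ).
C_trough = C₀ × (r + r² + … + r^4) = C₀ × r(1−r^4)/(1−r)
        = 4.883 × 0.3902 × (1 − 0.02318) / (1 − 0.3902) = 3.052 mg/L

3.05 mg/L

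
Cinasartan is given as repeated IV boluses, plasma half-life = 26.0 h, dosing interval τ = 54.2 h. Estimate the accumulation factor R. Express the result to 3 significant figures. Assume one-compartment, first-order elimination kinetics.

1.31

k = ln2 / t½ = 0.693147 / 26.0 = 0.02666 h⁻¹
e^(−kτ) = e^(−0.02666 × 54.2) = 0.2358
Accumulation ratio R = 1 / (1 − e^(−kτ)) = 1 / (1 − 0.2358) = 1.309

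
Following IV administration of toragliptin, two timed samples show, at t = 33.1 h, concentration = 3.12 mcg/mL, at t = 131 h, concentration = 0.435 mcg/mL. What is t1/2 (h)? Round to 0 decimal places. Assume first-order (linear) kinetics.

34 h

k = ln(C₁/C₂) / (t₂ − t₁) = ln(3.12/0.435) / (131 − 33.1)
  = 1.970 / 97.90 = 0.02012 h⁻¹
t½ = ln2 / k = 0.693147 / 0.02012 = 34.45 h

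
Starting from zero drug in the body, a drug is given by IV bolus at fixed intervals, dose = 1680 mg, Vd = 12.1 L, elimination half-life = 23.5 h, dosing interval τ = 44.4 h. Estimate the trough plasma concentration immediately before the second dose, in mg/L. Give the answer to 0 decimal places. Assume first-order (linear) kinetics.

37 mg/L

C₀ per dose = Dose / Vd = 1680 / 12.1 = 138.8 mg/L
k = ln2 / t½ = 0.693147 / 23.5 = 0.02950 h⁻¹
Fraction remaining after one interval: r = e^(−kτ) = e^(−0.02950 × 44.4) = 0.2699
Before dose 2, 1 dose has been given (aged 1τ).
C_trough = C₀ × r = 138.8 × 0.2699 = 37.46 mg/L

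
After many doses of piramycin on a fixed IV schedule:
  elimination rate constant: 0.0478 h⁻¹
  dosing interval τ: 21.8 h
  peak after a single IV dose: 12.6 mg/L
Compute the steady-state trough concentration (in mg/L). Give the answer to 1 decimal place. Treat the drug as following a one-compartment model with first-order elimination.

6.9 mg/L

e^(−kτ) = e^(−0.04780 × 21.8) = 0.3527
Accumulation ratio R = 1 / (1 − e^(−kτ)) = 1 / (1 − 0.3527) = 1.545
Steady-state trough = C₀ × R × e^(−kτ) = 12.6 × 1.545 × 0.3527 = 6.866 mg/L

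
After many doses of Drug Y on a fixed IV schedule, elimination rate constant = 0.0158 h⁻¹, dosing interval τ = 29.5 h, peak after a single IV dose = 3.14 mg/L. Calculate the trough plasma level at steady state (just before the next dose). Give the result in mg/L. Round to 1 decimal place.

5.3 mg/L

e^(−kτ) = e^(−0.01580 × 29.5) = 0.6274
Accumulation ratio R = 1 / (1 − e^(−kτ)) = 1 / (1 − 0.6274) = 2.684
Steady-state trough = C₀ × R × e^(−kτ) = 3.14 × 2.684 × 0.6274 = 5.288 mg/L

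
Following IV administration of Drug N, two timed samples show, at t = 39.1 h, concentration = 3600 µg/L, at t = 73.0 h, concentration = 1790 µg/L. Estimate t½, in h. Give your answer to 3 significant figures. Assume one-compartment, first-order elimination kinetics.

k = ln(C₁/C₂) / (t₂ − t₁) = ln(3600/1790) / (73.0 − 39.1)
  = 0.6987 / 33.90 = 0.02061 h⁻¹
t½ = ln2 / k = 0.693147 / 0.02061 = 33.63 h

33.6 h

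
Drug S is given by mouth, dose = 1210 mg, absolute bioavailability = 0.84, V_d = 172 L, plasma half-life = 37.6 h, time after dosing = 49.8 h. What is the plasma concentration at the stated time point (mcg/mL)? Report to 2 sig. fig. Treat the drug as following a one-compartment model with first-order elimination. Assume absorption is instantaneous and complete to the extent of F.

2.4 mcg/mL

Amount reaching circulation = F × Dose = 0.84 × 1210 = 1016 mg
C₀ = F·Dose / Vd = 1016 / 172 = 5.907 mg/L
k = ln2 / t½ = 0.693147 / 37.6 = 0.01843 h⁻¹
C = C₀ · e^(−k·t) = 5.907 × e^(−0.01843 × 49.8)
  = 5.907 × 0.3994 = 2.359 mg/L
(2.359 mg/L = 2.359 mcg/mL)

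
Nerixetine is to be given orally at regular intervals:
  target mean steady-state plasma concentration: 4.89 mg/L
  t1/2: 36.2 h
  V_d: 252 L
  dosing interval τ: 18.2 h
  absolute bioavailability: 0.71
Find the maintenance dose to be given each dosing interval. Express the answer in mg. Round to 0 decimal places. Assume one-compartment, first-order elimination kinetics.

k = ln2 / t½ = 0.693147 / 36.2 = 0.01915 h⁻¹
CL = k × Vd = 0.01915 × 252 = 4.826 L/h
At steady state, F × (Dose/τ) = Css × CL.
Dose = Css × CL × τ / F = 4.89 × 4.826 × 18.2 / 0.71 = 604.9 mg

605 mg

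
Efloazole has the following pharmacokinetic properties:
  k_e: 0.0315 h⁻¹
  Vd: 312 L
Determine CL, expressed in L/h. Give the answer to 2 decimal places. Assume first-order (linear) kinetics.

CL = k × Vd = 0.0315 × 312 = 9.828 L/h

9.83 L/h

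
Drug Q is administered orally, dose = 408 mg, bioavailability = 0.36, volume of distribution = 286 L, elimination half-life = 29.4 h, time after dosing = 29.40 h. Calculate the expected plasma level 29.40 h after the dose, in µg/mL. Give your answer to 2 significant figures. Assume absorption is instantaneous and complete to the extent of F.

0.26 µg/mL

Amount reaching circulation = F × Dose = 0.36 × 408.0 = 146.9 mg
C₀ = F·Dose / Vd = 146.9 / 286 = 0.5136 mg/L
k = ln2 / t½ = 0.693147 / 29.4 = 0.02358 h⁻¹
t / t½ = 29.40 / 29.4 = 1 half-lives
C = C₀ × (1/2)^1 = 0.5136 × 0.5000 = 0.2568 mg/L
(0.2568 mg/L = 0.2568 µg/mL)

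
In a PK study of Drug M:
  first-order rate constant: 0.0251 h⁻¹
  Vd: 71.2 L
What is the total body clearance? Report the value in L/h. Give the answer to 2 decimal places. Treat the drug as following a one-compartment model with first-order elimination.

CL = k × Vd = 0.0251 × 71.2 = 1.787 L/h

1.79 L/h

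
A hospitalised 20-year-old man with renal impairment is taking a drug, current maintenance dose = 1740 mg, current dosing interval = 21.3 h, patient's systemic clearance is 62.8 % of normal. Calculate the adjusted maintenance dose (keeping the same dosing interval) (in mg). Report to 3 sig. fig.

To keep the same average steady-state level, dosing rate must scale with clearance.
CL ratio = 62.8 / 100 = 0.6280
New dose (same interval) = 1740 × 0.6280 = 1093 mg

1090 mg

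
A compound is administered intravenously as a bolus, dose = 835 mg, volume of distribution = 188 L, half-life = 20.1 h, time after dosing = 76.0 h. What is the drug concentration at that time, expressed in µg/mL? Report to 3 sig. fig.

C₀ = Dose / Vd = 835.0 / 188 = 4.441 mg/L
k = ln2 / t½ = 0.693147 / 20.1 = 0.03448 h⁻¹
C = C₀ · e^(−k·t) = 4.441 × e^(−0.03448 × 76.0)
  = 4.441 × 0.07277 = 0.3232 mg/L
(0.3232 mg/L = 0.3232 µg/mL)

0.323 µg/mL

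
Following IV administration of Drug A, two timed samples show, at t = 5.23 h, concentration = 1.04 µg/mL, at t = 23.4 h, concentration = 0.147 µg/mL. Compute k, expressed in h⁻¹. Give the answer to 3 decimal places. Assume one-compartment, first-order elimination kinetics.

k = ln(C₁/C₂) / (t₂ − t₁) = ln(1.04/0.147) / (23.4 − 5.23)
  = 1.957 / 18.17 = 0.1077 h⁻¹

0.108 h⁻¹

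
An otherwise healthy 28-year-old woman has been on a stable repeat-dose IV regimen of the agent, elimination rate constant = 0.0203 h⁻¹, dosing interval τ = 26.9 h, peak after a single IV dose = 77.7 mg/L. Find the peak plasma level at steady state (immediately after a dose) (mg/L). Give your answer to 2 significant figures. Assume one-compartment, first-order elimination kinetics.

e^(−kτ) = e^(−0.02030 × 26.9) = 0.5792
Accumulation ratio R = 1 / (1 − e^(−kτ)) = 1 / (1 − 0.5792) = 2.376
Steady-state peak = C₀ × R = 77.7 × 2.376 = 184.6 mg/L

180 mg/L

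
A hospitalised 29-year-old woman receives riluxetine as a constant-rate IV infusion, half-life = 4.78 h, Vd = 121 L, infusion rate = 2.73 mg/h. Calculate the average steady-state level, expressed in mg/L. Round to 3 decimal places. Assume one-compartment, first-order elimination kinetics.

0.156 mg/L

k = ln2 / t½ = 0.693147 / 4.78 = 0.1450 h⁻¹
CL = k × Vd = 0.1450 × 121 = 17.55 L/h
At steady state Css = R₀ / CL = 2.73 / 17.55 = 0.1556 mg/L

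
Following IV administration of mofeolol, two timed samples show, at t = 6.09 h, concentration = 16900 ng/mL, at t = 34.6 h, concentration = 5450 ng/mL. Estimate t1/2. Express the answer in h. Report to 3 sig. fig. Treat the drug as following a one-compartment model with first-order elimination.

17.5 h

k = ln(C₁/C₂) / (t₂ − t₁) = ln(16900/5450) / (34.6 − 6.09)
  = 1.132 / 28.51 = 0.03971 h⁻¹
t½ = ln2 / k = 0.693147 / 0.03971 = 17.46 h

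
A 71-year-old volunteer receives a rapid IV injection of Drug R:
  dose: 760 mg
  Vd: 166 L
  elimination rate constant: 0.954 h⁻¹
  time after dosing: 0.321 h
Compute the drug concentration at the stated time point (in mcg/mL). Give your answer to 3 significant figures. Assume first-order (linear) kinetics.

C₀ = Dose / Vd = 760.0 / 166 = 4.578 mg/L
C = C₀ · e^(−k·t) = 4.578 × e^(−0.9540 × 0.321)
  = 4.578 × 0.7362 = 3.370 mg/L
(3.370 mg/L = 3.370 mcg/mL)

3.37 mcg/mL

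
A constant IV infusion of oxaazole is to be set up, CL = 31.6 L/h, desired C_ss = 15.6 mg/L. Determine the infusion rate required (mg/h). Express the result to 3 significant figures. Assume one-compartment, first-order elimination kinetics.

At steady state, infusion rate R₀ = Css × CL = 15.6 × 31.60 = 493.0 mg/h

493 mg/h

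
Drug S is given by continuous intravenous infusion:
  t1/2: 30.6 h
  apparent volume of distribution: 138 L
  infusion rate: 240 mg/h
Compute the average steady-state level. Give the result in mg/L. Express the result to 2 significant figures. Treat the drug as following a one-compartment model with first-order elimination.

k = ln2 / t½ = 0.693147 / 30.6 = 0.02265 h⁻¹
CL = k × Vd = 0.02265 × 138 = 3.126 L/h
At steady state Css = R₀ / CL = 240 / 3.126 = 76.78 mg/L

77 mg/L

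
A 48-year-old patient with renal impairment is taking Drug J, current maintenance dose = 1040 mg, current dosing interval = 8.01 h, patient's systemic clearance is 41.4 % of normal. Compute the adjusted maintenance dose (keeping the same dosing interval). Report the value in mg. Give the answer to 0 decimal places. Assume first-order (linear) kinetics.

To keep the same average steady-state level, dosing rate must scale with clearance.
CL ratio = 41.4 / 100 = 0.4140
New dose (same interval) = 1040 × 0.4140 = 430.6 mg

431 mg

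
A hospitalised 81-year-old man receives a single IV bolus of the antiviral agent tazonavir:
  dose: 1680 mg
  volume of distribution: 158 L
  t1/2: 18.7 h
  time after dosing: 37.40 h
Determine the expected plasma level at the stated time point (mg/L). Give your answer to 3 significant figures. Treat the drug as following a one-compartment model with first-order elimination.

2.66 mg/L

C₀ = Dose / Vd = 1680 / 158 = 10.63 mg/L
k = ln2 / t½ = 0.693147 / 18.7 = 0.03707 h⁻¹
t / t½ = 37.40 / 18.7 = 2 half-lives
C = C₀ × (1/2)^2 = 10.63 × 0.2500 = 2.658 mg/L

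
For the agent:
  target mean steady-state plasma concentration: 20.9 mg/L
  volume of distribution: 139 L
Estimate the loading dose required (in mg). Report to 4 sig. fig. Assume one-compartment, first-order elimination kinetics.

LD = Css × Vd = 20.9 × 139 = 2905 mg

2905 mg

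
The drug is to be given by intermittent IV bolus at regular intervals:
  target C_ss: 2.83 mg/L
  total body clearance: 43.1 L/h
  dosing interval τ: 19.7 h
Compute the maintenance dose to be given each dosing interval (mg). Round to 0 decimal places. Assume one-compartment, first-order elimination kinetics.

At steady state, Dose/τ = Css × CL.
Dose = Css × CL × τ = 2.83 × 43.10 × 19.7 = 2403 mg

2403 mg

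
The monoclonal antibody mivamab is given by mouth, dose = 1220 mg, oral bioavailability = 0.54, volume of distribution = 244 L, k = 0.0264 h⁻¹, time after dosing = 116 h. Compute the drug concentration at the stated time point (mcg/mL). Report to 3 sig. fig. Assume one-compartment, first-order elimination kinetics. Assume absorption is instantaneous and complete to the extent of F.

Amount reaching circulation = F × Dose = 0.54 × 1220 = 658.8 mg
C₀ = F·Dose / Vd = 658.8 / 244 = 2.700 mg/L
C = C₀ · e^(−k·t) = 2.700 × e^(−0.02640 × 116)
  = 2.700 × 0.04678 = 0.1263 mg/L
(0.1263 mg/L = 0.1263 mcg/mL)

0.126 mcg/mL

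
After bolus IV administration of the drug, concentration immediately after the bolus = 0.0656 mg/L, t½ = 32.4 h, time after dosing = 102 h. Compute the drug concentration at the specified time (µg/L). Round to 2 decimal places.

k = ln2 / t½ = 0.693147 / 32.4 = 0.02139 h⁻¹
C = C₀ · e^(−k·t) = 0.06560 × e^(−0.02139 × 102)
  = 0.06560 × 0.1128 = 0.007400 mg/L
Convert: 0.007400 mg/L × 1000 = 7.400 µg/L

7.40 µg/L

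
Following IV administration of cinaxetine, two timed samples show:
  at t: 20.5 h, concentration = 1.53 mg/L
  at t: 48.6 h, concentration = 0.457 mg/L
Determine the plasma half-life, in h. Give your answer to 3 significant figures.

16.1 h

k = ln(C₁/C₂) / (t₂ − t₁) = ln(1.53/0.457) / (48.6 − 20.5)
  = 1.208 / 28.10 = 0.04299 h⁻¹
t½ = ln2 / k = 0.693147 / 0.04299 = 16.12 h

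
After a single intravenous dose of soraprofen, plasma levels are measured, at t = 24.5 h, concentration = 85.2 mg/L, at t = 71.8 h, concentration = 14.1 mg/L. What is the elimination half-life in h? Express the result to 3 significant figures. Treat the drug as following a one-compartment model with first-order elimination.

18.2 h

k = ln(C₁/C₂) / (t₂ − t₁) = ln(85.2/14.1) / (71.8 − 24.5)
  = 1.799 / 47.30 = 0.03803 h⁻¹
t½ = ln2 / k = 0.693147 / 0.03803 = 18.23 h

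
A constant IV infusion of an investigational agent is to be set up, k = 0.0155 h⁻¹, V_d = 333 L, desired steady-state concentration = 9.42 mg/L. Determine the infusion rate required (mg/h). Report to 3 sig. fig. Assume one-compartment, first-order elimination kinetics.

48.6 mg/h

CL = k × Vd = 0.01550 × 333 = 5.162 L/h
At steady state, infusion rate R₀ = Css × CL = 9.42 × 5.162 = 48.63 mg/h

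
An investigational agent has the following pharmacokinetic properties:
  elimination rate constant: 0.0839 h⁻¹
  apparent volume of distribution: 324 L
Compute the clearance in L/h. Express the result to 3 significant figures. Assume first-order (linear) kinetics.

27.2 L/h

CL = k × Vd = 0.0839 × 324 = 27.18 L/h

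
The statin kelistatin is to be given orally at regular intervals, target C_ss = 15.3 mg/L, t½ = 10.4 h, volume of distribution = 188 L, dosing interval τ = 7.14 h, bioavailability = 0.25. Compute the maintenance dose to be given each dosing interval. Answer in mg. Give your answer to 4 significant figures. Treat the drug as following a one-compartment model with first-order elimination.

5475 mg

k = ln2 / t½ = 0.693147 / 10.4 = 0.06665 h⁻¹
CL = k × Vd = 0.06665 × 188 = 12.53 L/h
At steady state, F × (Dose/τ) = Css × CL.
Dose = Css × CL × τ / F = 15.3 × 12.53 × 7.14 / 0.25 = 5475 mg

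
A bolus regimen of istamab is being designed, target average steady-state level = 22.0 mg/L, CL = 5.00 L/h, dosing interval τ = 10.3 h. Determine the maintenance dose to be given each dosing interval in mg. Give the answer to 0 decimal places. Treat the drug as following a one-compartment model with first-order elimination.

1133 mg

At steady state, Dose/τ = Css × CL.
Dose = Css × CL × τ = 22.0 × 5.000 × 10.3 = 1133 mg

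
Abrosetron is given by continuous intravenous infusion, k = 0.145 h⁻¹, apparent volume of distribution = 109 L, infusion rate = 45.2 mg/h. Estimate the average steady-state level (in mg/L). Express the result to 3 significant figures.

2.86 mg/L

CL = k × Vd = 0.1450 × 109 = 15.81 L/h
At steady state Css = R₀ / CL = 45.2 / 15.81 = 2.859 mg/L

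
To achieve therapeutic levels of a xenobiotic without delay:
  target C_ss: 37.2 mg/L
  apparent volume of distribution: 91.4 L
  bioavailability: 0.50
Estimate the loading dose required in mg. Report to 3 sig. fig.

6800 mg

LD = Css × Vd / F = 37.2 × 91.4 / 0.50 = 6800 mg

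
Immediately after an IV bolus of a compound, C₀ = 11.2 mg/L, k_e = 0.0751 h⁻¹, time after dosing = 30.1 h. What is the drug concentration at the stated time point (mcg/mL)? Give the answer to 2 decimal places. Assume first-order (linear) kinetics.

C = C₀ · e^(−k·t) = 11.20 × e^(−0.07510 × 30.1)
  = 11.20 × 0.1043 = 1.168 mg/L
(1.168 mg/L = 1.168 mcg/mL)

1.17 mcg/mL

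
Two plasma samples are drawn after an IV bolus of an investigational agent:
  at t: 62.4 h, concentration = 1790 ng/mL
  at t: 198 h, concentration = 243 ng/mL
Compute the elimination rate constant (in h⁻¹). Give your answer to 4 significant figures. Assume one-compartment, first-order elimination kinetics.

k = ln(C₁/C₂) / (t₂ − t₁) = ln(1790/243) / (198 − 62.4)
  = 1.997 / 135.6 = 0.01473 h⁻¹

0.01473 h⁻¹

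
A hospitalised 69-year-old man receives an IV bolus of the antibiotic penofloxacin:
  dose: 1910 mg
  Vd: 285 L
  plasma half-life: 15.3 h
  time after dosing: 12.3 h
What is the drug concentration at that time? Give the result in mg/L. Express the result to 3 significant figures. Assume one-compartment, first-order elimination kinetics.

C₀ = Dose / Vd = 1910 / 285 = 6.702 mg/L
k = ln2 / t½ = 0.693147 / 15.3 = 0.04530 h⁻¹
C = C₀ · e^(−k·t) = 6.702 × e^(−0.04530 × 12.3)
  = 6.702 × 0.5728 = 3.839 mg/L

3.84 mg/L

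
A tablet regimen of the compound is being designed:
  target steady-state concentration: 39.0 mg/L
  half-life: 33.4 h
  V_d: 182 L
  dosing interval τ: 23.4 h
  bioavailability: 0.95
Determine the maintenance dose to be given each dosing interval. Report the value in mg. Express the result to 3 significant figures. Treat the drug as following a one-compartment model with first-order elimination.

3630 mg

k = ln2 / t½ = 0.693147 / 33.4 = 0.02075 h⁻¹
CL = k × Vd = 0.02075 × 182 = 3.777 L/h
At steady state, F × (Dose/τ) = Css × CL.
Dose = Css × CL × τ / F = 39.0 × 3.777 × 23.4 / 0.95 = 3628 mg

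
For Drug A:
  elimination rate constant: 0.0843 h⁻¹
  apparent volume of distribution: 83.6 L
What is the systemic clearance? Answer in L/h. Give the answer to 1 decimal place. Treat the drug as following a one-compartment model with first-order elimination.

7.0 L/h

CL = k × Vd = 0.0843 × 83.6 = 7.047 L/h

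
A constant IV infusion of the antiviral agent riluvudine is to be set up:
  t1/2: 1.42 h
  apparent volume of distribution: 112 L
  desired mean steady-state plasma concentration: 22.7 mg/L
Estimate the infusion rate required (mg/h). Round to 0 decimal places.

1241 mg/h

k = ln2 / t½ = 0.693147 / 1.42 = 0.4881 h⁻¹
CL = k × Vd = 0.4881 × 112 = 54.67 L/h
At steady state, infusion rate R₀ = Css × CL = 22.7 × 54.67 = 1241 mg/h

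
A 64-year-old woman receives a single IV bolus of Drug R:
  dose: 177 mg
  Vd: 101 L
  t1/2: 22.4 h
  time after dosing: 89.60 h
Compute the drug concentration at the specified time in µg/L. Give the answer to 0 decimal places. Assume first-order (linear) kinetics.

C₀ = Dose / Vd = 177.0 / 101 = 1.752 mg/L
k = ln2 / t½ = 0.693147 / 22.4 = 0.03094 h⁻¹
t / t½ = 89.60 / 22.4 = 4 half-lives
C = C₀ × (1/2)^4 = 1.752 × 0.06250 = 0.1095 mg/L
Convert: 0.1095 mg/L × 1000 = 109.5 µg/L

110 µg/L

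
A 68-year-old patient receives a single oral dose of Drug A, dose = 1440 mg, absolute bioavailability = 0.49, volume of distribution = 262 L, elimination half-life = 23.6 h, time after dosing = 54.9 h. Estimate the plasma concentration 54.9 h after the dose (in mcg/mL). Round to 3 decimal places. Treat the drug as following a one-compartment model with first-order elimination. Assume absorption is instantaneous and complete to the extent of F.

0.537 mcg/mL

Amount reaching circulation = F × Dose = 0.49 × 1440 = 705.6 mg
C₀ = F·Dose / Vd = 705.6 / 262 = 2.693 mg/L
k = ln2 / t½ = 0.693147 / 23.6 = 0.02937 h⁻¹
C = C₀ · e^(−k·t) = 2.693 × e^(−0.02937 × 54.9)
  = 2.693 × 0.1994 = 0.5370 mg/L
(0.5370 mg/L = 0.5370 mcg/mL)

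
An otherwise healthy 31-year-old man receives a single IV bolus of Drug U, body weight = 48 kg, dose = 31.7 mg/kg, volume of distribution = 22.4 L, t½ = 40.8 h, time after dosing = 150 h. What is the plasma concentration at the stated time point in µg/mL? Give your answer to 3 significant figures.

5.31 µg/mL

Total dose = 31.7 × 48 = 1522 mg
C₀ = Dose / Vd = 1522 / 22.4 = 67.95 mg/L
k = ln2 / t½ = 0.693147 / 40.8 = 0.01699 h⁻¹
C = C₀ · e^(−k·t) = 67.95 × e^(−0.01699 × 150)
  = 67.95 × 0.07820 = 5.314 mg/L
(5.314 mg/L = 5.314 µg/mL)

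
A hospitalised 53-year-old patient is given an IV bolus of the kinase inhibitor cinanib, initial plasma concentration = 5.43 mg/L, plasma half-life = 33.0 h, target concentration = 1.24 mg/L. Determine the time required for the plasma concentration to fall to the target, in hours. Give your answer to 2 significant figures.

k = ln2 / t½ = 0.693147 / 33.0 = 0.02100 h⁻¹
t = ln(C₀ / C) / k = ln(5.430 / 1.24) / 0.02100
  = ln(4.379) / 0.02100 = 1.477 / 0.02100 = 70.33 h

70 h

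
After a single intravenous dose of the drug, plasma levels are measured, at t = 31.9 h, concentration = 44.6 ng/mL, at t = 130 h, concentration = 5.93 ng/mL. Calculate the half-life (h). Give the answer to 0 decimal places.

k = ln(C₁/C₂) / (t₂ − t₁) = ln(44.6/5.93) / (130 − 31.9)
  = 2.018 / 98.10 = 0.02057 h⁻¹
t½ = ln2 / k = 0.693147 / 0.02057 = 33.70 h

34 h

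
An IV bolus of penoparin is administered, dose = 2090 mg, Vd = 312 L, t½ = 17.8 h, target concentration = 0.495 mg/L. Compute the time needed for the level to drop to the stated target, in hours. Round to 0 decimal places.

C₀ = Dose / Vd = 2090 / 312 = 6.699 mg/L
k = ln2 / t½ = 0.693147 / 17.8 = 0.03894 h⁻¹
t = ln(C₀ / C) / k = ln(6.699 / 0.495) / 0.03894
  = ln(13.53) / 0.03894 = 2.605 / 0.03894 = 66.90 h

67 h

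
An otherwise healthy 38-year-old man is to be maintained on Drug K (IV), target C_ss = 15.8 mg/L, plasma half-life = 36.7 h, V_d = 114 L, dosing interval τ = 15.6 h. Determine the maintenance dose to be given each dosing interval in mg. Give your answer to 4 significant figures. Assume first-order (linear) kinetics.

530.7 mg

k = ln2 / t½ = 0.693147 / 36.7 = 0.01889 h⁻¹
CL = k × Vd = 0.01889 × 114 = 2.153 L/h
At steady state, Dose/τ = Css × CL.
Dose = Css × CL × τ = 15.8 × 2.153 × 15.6 = 530.7 mg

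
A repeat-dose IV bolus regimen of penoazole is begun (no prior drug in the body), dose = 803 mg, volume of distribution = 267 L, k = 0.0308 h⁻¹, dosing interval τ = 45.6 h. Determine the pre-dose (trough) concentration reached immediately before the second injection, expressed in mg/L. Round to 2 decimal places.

C₀ per dose = Dose / Vd = 803 / 267 = 3.007 mg/L
Fraction remaining after one interval: r = e^(−kτ) = e^(−0.03080 × 45.6) = 0.2455
Before dose 2, 1 dose has been given (aged 1τ).
C_trough = C₀ × r = 3.007 × 0.2455 = 0.7382 mg/L

0.74 mg/L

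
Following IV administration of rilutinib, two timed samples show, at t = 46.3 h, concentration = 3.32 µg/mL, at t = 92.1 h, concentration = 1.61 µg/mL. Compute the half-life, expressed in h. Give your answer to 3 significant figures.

43.9 h

k = ln(C₁/C₂) / (t₂ − t₁) = ln(3.32/1.61) / (92.1 − 46.3)
  = 0.7237 / 45.80 = 0.01580 h⁻¹
t½ = ln2 / k = 0.693147 / 0.01580 = 43.87 h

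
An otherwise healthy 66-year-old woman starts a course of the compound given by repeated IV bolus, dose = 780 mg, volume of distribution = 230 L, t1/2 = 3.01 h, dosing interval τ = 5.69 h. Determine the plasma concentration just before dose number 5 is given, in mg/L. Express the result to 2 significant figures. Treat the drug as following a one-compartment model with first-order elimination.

1.2 mg/L

C₀ per dose = Dose / Vd = 780 / 230 = 3.391 mg/L
k = ln2 / t½ = 0.693147 / 3.01 = 0.2303 h⁻¹
Fraction remaining after one interval: r = e^(−kτ) = e^(−0.2303 × 5.69) = 0.2697
Before dose 5, 4 doses have been given (aged 1τ, 2τ, 3τ, 4τ).
C_trough = C₀ × (r + r² + … + r^4) = C₀ × r(1−r^4)/(1−r)
        = 3.391 × 0.2697 × (1 − 0.005291) / (1 − 0.2697) = 1.246 mg/L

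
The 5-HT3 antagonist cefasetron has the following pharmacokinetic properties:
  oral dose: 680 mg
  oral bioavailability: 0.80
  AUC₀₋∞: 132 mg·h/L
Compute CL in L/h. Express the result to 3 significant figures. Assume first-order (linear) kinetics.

CL = F·Dose / AUC = 0.80 × 680 / 132 = 4.121 L/h

4.12 L/h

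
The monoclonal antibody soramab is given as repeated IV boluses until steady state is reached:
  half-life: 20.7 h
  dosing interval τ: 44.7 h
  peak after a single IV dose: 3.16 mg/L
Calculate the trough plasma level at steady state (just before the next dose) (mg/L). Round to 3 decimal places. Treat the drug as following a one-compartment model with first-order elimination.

0.911 mg/L

k = ln2 / t½ = 0.693147 / 20.7 = 0.03349 h⁻¹
e^(−kτ) = e^(−0.03349 × 44.7) = 0.2238
Accumulation ratio R = 1 / (1 − e^(−kτ)) = 1 / (1 − 0.2238) = 1.288
Steady-state trough = C₀ × R × e^(−kτ) = 3.16 × 1.288 × 0.2238 = 0.9109 mg/L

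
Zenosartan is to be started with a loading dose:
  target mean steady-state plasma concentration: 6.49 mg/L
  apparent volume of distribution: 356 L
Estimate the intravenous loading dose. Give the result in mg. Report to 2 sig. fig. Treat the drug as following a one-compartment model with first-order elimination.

LD = Css × Vd = 6.49 × 356 = 2310 mg

2300 mg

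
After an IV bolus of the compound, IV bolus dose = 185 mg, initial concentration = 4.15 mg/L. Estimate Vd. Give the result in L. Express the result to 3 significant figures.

Vd = Dose / C₀ = 185.0 / 4.15 = 44.58 L

44.6 L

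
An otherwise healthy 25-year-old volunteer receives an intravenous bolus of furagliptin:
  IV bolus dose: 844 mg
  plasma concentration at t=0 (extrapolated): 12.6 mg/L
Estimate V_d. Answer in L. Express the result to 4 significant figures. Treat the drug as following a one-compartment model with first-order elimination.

66.98 L

Vd = Dose / C₀ = 844.0 / 12.6 = 66.98 L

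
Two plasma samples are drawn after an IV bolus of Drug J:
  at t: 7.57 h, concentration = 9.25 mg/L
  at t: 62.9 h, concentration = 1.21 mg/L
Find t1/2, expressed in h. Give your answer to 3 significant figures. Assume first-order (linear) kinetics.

k = ln(C₁/C₂) / (t₂ − t₁) = ln(9.25/1.21) / (62.9 − 7.57)
  = 2.034 / 55.33 = 0.03676 h⁻¹
t½ = ln2 / k = 0.693147 / 0.03676 = 18.86 h

18.9 h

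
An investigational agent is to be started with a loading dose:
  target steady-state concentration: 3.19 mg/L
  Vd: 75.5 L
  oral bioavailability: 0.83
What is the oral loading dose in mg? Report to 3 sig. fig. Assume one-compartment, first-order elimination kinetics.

290 mg

LD = Css × Vd / F = 3.19 × 75.5 / 0.83 = 290.2 mg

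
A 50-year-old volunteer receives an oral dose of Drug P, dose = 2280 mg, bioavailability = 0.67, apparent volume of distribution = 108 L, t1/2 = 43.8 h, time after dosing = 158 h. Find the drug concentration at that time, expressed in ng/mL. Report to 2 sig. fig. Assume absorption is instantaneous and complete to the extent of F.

1200 ng/mL

Amount reaching circulation = F × Dose = 0.67 × 2280 = 1528 mg
C₀ = F·Dose / Vd = 1528 / 108 = 14.15 mg/L
k = ln2 / t½ = 0.693147 / 43.8 = 0.01583 h⁻¹
C = C₀ · e^(−k·t) = 14.15 × e^(−0.01583 × 158)
  = 14.15 × 0.08199 = 1.160 mg/L
Convert: 1.160 mg/L × 1000 = 1160 ng/mL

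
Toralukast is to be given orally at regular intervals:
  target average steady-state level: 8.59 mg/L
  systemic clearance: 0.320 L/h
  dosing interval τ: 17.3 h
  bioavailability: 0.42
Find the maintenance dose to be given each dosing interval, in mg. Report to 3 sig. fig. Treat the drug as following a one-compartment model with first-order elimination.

At steady state, F × (Dose/τ) = Css × CL.
Dose = Css × CL × τ / F = 8.59 × 0.3200 × 17.3 / 0.42 = 113.2 mg

113 mg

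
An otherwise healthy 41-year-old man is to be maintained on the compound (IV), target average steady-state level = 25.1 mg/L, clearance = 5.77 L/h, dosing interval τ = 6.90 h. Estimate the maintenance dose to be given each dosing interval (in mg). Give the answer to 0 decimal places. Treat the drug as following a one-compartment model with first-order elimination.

999 mg

At steady state, Dose/τ = Css × CL.
Dose = Css × CL × τ = 25.1 × 5.770 × 6.90 = 999.3 mg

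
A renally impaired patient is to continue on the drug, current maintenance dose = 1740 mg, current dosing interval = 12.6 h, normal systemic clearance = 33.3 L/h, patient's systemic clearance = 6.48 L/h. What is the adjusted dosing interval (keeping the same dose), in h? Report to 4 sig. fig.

64.75 h

To keep the same average steady-state level, dosing rate must scale with clearance.
CL ratio = 6.48 / 33.3 = 0.1946
New interval (same dose) = 12.6 / 0.1946 = 64.75 h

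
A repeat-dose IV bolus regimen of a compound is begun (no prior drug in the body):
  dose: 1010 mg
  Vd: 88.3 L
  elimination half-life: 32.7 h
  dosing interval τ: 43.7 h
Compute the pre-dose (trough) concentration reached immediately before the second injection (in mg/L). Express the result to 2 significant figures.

C₀ per dose = Dose / Vd = 1010 / 88.3 = 11.44 mg/L
k = ln2 / t½ = 0.693147 / 32.7 = 0.02120 h⁻¹
Fraction remaining after one interval: r = e^(−kτ) = e^(−0.02120 × 43.7) = 0.3960
Before dose 2, 1 dose has been given (aged 1τ).
C_trough = C₀ × r = 11.44 × 0.3960 = 4.530 mg/L

4.5 mg/L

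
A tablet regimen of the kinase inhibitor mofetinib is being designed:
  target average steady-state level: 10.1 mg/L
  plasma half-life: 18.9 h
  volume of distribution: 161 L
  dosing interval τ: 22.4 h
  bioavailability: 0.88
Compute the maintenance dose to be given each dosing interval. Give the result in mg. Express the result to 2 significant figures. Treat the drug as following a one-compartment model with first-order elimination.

k = ln2 / t½ = 0.693147 / 18.9 = 0.03667 h⁻¹
CL = k × Vd = 0.03667 × 161 = 5.904 L/h
At steady state, F × (Dose/τ) = Css × CL.
Dose = Css × CL × τ / F = 10.1 × 5.904 × 22.4 / 0.88 = 1518 mg

1500 mg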